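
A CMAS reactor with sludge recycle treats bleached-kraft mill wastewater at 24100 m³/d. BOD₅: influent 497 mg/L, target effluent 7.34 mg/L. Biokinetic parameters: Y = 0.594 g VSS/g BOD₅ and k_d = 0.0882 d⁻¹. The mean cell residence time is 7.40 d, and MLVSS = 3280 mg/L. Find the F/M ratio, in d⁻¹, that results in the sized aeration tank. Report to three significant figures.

F/M ≈ 0.382 d⁻¹

From the SRT design equation V = Y Q (S₀−S) θ_c / [X (1 + k_d θ_c)] = 0.594 × 24100 × (497 − 7.34) × 7.40 / [3280 × (1 + 0.0882 × 7.40)] = 5.19×10^7 / 5421 = 9569 m³.
Food-to-microorganism ratio F/M = Q S₀ / (V X) = 24100 × 497 / (9569 × 3280) = 0.3816 d⁻¹.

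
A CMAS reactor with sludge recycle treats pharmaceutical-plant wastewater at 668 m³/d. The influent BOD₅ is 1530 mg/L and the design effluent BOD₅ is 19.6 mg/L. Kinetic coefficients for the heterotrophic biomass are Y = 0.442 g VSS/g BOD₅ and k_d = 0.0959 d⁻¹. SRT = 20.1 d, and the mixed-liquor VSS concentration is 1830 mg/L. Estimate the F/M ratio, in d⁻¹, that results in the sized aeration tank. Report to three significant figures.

F/M ≈ 0.334 d⁻¹

From the SRT design equation V = Y Q (S₀−S) θ_c / [X (1 + k_d θ_c)] = 0.442 × 668 × (1530 − 19.6) × 20.1 / [1830 × (1 + 0.0959 × 20.1)] = 8.96×10^6 / 5357 = 1673 m³.
F/M = Q·S₀ / (V·X) = 668 × 1530 / (1673 × 1830) = 0.3338 g BOD₅·(g VSS·d)⁻¹.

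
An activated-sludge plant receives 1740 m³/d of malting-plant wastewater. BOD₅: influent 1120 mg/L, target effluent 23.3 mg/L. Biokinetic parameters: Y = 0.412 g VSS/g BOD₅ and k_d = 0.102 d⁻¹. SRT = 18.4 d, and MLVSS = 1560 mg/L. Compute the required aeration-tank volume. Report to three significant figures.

V ≈ 3220 m³

Rearranging the biomass balance for a CMAS with decay, V = Y·Q·ΔS·θ_c / [X·(1+k_d θ_c)] = 0.412 × 1740 × (1120 − 23.3) × 18.4 / [1560 × (1 + 0.102 × 18.4)] = 1.45×10^7 / 4488 = 3223 m³.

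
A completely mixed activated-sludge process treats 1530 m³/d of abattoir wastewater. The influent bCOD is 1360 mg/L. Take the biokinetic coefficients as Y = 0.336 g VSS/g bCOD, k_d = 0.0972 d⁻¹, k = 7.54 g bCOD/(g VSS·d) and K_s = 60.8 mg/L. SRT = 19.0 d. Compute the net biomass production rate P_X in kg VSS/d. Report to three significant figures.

Effluent substrate depends only on kinetics and SRT: S = K_s(1 + k_d θ_c) / [θ_c(Yk − k_d) − 1] = 60.8 × (1 + 0.0972 × 19.0) / [19.0 × (0.336 × 7.54 − 0.0972) − 1] = 173.1 / 45.29 = 3.822 mg/L.
Y_obs = Y / (1 + k_d θ_c) = 0.336 / (1 + 0.0972 × 19.0) = 0.336 / 2.847 = 0.1180.
ΔS = 1360 − 3.82 = 1356 mg/L, so the substrate removal rate is 1530 × 1356/1000 = 2075 kg bCOD/d.
P_X = Y_obs · Q(S₀ − S) = 0.1180 × 2075 = 244.9 kg VSS/d.

P_X ≈ 245 kg VSS/d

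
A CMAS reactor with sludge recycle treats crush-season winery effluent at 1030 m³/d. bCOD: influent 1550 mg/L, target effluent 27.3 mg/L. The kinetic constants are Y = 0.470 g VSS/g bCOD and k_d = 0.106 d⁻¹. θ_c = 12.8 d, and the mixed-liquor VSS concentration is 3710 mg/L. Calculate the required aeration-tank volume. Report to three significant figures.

V ≈ 1080 m³

From the SRT design equation V = Y Q (S₀−S) θ_c / [X (1 + k_d θ_c)] = 0.470 × 1030 × (1550 − 27.3) × 12.8 / [3710 × (1 + 0.106 × 12.8)] = 9.44×10^6 / 8744 = 1079 m³.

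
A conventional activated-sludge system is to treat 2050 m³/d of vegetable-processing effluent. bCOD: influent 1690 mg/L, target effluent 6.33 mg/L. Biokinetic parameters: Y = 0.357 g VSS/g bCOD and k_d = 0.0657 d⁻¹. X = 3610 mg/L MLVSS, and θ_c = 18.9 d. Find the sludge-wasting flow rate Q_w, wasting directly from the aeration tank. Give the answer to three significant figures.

Steady-state biomass mass balance: V·X·(1 + k_d·θ_c) = Y·Q·(S₀ − S)·θ_c, so V = 0.357 × 2050 × (1690 − 6.33) × 18.9 / [3610 × (1 + 0.0657 × 18.9)] = 2.33×10^7 / 8093 = 2878 m³.
For wasting at MLVSS concentration, Q_w = V/θ_c = 2878/18.9 = 152.3 m³/d.

Q_w ≈ 152 m³/d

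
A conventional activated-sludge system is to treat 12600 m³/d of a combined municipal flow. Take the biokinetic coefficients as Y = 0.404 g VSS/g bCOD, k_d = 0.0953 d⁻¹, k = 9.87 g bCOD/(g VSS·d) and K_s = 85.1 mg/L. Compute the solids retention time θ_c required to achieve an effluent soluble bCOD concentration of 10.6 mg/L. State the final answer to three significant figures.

θ_c ≈ 2.89 d

From 1/θ_c = Y·k·S/(K_s + S) − k_d: Y·k·S/(K_s+S) = 0.404 × 9.87 × 10.6 / (85.1 + 10.6) = 0.4417 d⁻¹.
θ_c = 1/(μ − k_d) = 1/(0.4417 − 0.0953) = 1/0.3464 = 2.887 d.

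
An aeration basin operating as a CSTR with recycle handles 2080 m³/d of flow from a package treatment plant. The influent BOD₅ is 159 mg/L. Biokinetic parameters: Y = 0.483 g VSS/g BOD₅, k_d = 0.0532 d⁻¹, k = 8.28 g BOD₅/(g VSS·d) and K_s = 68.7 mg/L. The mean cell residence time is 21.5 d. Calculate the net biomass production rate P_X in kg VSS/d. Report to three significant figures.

P_X ≈ 73.7 kg VSS/d

For a completely mixed reactor with recycle the Lawrence–McCarty relation gives S = K_s·(1 + k_d·θ_c) / [θ_c·(Y·k − k_d) − 1] = 68.7 × (1 + 0.0532 × 21.5) / [21.5 × (0.483 × 8.28 − 0.0532) − 1] = 147.3 / 83.84 = 1.757 mg/L.
The observed yield is Y_obs = Y/(1 + k_d·θ_c) = 0.483 / (1 + 0.0532 × 21.5) = 0.483 / 2.144 = 0.2253 g VSS per g BOD₅ removed.
Mass of BOD₅ removed per day: Q(S₀ − S) = 2080 × 157.2 g/m³ = 327.1 kg/d.
P_X = Y_obs · Q(S₀ − S) = 0.2253 × 327.1 = 73.69 kg VSS/d.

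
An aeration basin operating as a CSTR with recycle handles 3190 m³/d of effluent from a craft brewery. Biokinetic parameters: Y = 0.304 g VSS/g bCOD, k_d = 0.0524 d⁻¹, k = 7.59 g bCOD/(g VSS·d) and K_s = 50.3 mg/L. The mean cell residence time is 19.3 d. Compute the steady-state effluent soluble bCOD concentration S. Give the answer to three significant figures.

S ≈ 2.38 mg/L

Effluent substrate depends only on kinetics and SRT: S = K_s(1 + k_d θ_c) / [θ_c(Yk − k_d) − 1] = 50.3 × (1 + 0.0524 × 19.3) / [19.3 × (0.304 × 7.59 − 0.0524) − 1] = 101.2 / 42.52 = 2.379 mg/L.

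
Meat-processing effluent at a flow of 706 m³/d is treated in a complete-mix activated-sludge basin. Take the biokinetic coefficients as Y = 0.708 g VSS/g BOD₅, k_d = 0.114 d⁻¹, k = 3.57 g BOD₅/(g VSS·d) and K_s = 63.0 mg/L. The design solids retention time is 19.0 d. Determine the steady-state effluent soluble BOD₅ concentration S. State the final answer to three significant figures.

S ≈ 4.45 mg/L

From the Monod/SRT balance for a CMAS, S = K_s·(1+k_d θ_c)/[θ_c·(Y k − k_d) − 1] = 63.0 × (1 + 0.114 × 19.0) / [19.0 × (0.708 × 3.57 − 0.114) − 1] = 199.5 / 44.86 = 4.446 mg/L.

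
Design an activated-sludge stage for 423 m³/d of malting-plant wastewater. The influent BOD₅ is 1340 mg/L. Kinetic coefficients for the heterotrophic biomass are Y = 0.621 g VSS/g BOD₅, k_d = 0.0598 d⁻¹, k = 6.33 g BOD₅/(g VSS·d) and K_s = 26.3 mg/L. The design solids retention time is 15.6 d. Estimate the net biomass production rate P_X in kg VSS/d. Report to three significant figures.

For a completely mixed reactor with recycle the Lawrence–McCarty relation gives S = K_s·(1 + k_d·θ_c) / [θ_c·(Y·k − k_d) − 1] = 26.3 × (1 + 0.0598 × 15.6) / [15.6 × (0.621 × 6.33 − 0.0598) − 1] = 50.83 / 59.39 = 0.8560 mg/L.
Y_obs = Y / (1 + k_d θ_c) = 0.621 / (1 + 0.0598 × 15.6) = 0.621 / 1.933 = 0.3213.
ΔS = 1340 − 0.856 = 1339 mg/L, so the substrate removal rate is 423 × 1339/1000 = 566.5 kg BOD₅/d.
Biomass produced: P_X = Y_obs·Q·ΔS = 0.3213 × 566.5 ≈ 182.0 kg VSS/d.

P_X ≈ 182 kg VSS/d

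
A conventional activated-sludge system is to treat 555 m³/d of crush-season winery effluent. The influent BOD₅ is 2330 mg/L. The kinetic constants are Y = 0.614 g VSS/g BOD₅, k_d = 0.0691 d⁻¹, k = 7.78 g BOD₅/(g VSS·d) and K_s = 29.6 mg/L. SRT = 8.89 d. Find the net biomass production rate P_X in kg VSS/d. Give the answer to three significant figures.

P_X ≈ 492 kg VSS/d

For a completely mixed reactor with recycle the Lawrence–McCarty relation gives S = K_s·(1 + k_d·θ_c) / [θ_c·(Y·k − k_d) − 1] = 29.6 × (1 + 0.0691 × 8.89) / [8.89 × (0.614 × 7.78 − 0.0691) − 1] = 47.78 / 40.85 = 1.170 mg/L.
Y_obs = Y / (1 + k_d θ_c) = 0.614 / (1 + 0.0691 × 8.89) = 0.614 / 1.614 = 0.3804.
ΔS = 2330 − 1.17 = 2329 mg/L, so the substrate removal rate is 555 × 2329/1000 = 1293 kg BOD₅/d.
So the net sludge growth is P_X = 0.3804 × 1293 = 491.6 kg VSS/d.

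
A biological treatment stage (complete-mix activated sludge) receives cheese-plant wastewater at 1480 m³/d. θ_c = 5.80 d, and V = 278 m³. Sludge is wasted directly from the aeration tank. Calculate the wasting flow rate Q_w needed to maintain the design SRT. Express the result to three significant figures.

Q_w ≈ 47.9 m³/d

Wasting from the aeration tank: Q_w = V / θ_c = 278.0 / 5.80 = 47.93 m³/d.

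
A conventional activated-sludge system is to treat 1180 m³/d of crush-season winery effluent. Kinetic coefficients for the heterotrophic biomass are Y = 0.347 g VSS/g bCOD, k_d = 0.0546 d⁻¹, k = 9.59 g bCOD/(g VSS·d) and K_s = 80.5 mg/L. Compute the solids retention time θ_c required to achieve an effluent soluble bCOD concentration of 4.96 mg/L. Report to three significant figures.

From 1/θ_c = Y·k·S/(K_s + S) − k_d: Y·k·S/(K_s+S) = 0.347 × 9.59 × 4.96 / (80.5 + 4.96) = 0.1931 d⁻¹.
Then 1/θ_c = μ − k_d = 0.1931 − 0.0546 = 0.1385 d⁻¹, giving θ_c = 7.218 d.

θ_c ≈ 7.22 d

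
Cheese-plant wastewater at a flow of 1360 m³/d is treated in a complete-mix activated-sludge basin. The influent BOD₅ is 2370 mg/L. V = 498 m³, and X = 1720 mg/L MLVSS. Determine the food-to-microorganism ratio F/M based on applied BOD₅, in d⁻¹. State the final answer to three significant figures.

F/M = applied load / biomass = Q·S₀/(V·X) = 1360 × 2370 / (498.0 × 1720) = 3.763 d⁻¹.

F/M ≈ 3.76 d⁻¹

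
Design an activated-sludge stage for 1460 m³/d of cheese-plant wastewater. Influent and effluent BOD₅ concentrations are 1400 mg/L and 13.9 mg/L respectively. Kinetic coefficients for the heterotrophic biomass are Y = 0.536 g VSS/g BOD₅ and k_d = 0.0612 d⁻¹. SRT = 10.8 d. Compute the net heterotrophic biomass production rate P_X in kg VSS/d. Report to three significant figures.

Correct the yield for decay: Y_obs = Y/(1 + k_d θ_c) = 0.536 / (1 + 0.0612 × 10.8) = 0.536 / 1.661 = 0.3227.
Q·(S₀ − S) = 1460 × (1400 − 13.9) × 10⁻³ = 2024 kg/d removed.
Net biomass production P_X = Y_obs × Q·(S₀ − S) = 0.3227 × 2024 = 653.1 kg VSS/d.

P_X ≈ 653 kg VSS/d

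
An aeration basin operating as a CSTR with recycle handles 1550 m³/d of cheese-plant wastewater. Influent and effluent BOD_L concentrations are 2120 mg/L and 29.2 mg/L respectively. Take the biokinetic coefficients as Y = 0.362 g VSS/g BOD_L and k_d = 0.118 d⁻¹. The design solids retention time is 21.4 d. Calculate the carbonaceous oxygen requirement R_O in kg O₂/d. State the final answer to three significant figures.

Observed yield with endogenous decay: Y_obs = Y / (1 + k_d·θ_c) = 0.362 / (1 + 0.118 × 21.4) = 0.362 / 3.525 = 0.1027 g VSS/g BOD_L.
Mass of BOD_L removed per day: Q(S₀ − S) = 1550 × 2091 g/m³ = 3241 kg/d.
P_X = Y_obs·Q·(S₀ − S) = 0.1027 × 3241 = 332.8 kg VSS/d.
R_O = Q·ΔS − 1.42 P_X = 3241 − 472.6 = 2768 kg O₂/d.

R_O ≈ 2770 kg O₂/d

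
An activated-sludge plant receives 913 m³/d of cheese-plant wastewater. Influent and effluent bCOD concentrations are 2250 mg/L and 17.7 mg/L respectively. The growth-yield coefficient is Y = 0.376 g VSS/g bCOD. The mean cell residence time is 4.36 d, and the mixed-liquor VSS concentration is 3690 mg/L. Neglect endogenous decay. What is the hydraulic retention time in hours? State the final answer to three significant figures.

τ ≈ 23.8 h

V·X = Y·Q·ΔS·θ_c gives V = 0.376 × 913 × (2250 − 17.7) × 4.36 / 3690 = 905.5 m³.
HRT = V/Q = 905.5 m³ / 913 m³·d⁻¹ = 0.9917 d × 24 = 23.80 h.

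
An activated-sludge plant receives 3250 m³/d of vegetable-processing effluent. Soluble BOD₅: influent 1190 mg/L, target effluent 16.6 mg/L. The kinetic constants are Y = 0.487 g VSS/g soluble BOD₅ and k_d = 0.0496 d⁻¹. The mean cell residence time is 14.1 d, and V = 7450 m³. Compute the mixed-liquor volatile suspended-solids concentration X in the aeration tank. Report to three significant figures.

From V·X·(1 + k_d·θ_c) = Y·Q·(S₀ − S)·θ_c: X = 0.487 × 3250 × (1190 − 16.6) × 14.1 / [7450 × (1 + 0.0496 × 14.1)] = 2068 mg/L.

X ≈ 2070 mg/L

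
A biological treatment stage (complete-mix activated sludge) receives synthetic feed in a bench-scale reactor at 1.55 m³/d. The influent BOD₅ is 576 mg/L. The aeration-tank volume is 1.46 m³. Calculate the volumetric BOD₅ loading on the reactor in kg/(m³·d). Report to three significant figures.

L_v ≈ 0.612 kg BOD₅/(m³·d)

Applied BOD₅ load per unit volume = Q·S₀/V = (1.55 × 576/1000)/1.460 = 0.6115 kg BOD₅·m⁻³·d⁻¹.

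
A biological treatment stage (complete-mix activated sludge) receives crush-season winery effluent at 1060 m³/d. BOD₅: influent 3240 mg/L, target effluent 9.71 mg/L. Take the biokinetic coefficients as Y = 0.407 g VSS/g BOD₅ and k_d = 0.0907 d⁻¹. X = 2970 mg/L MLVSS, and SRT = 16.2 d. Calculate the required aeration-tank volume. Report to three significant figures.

V ≈ 3080 m³

Steady-state biomass mass balance: V·X·(1 + k_d·θ_c) = Y·Q·(S₀ − S)·θ_c, so V = 0.407 × 1060 × (3240 − 9.71) × 16.2 / [2970 × (1 + 0.0907 × 16.2)] = 2.26×10^7 / 7334 = 3078 m³.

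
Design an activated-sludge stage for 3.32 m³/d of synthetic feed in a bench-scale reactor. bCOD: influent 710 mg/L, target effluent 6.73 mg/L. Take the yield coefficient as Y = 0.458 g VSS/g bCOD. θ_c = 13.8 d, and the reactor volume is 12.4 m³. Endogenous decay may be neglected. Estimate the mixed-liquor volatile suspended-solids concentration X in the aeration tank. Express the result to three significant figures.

X ≈ 1190 mg/L

Without decay, X = Y Q (S₀−S) θ_c / V = 0.458 × 3.32 × (710 − 6.73) × 13.8 / 12.4 = 1190 mg/L.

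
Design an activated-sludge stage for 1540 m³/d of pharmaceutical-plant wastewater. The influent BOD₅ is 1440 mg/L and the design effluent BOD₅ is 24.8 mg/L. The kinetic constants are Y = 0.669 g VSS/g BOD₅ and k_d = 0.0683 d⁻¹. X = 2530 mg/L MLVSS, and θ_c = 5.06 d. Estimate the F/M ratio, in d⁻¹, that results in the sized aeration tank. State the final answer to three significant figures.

Rearranging the biomass balance for a CMAS with decay, V = Y·Q·ΔS·θ_c / [X·(1+k_d θ_c)] = 0.669 × 1540 × (1440 − 24.8) × 5.06 / [2530 × (1 + 0.0683 × 5.06)] = 7.38×10^6 / 3404 = 2167 m³.
Food-to-microorganism ratio F/M = Q S₀ / (V X) = 1540 × 1440 / (2167 × 2530) = 0.4045 d⁻¹.

F/M ≈ 0.404 d⁻¹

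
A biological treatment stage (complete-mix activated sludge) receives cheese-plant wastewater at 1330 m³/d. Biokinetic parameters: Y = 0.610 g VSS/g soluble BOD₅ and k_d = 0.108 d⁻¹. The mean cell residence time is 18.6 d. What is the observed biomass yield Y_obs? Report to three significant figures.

Y_obs = Y / (1 + k_d θ_c) = 0.610 / (1 + 0.108 × 18.6) = 0.610 / 3.009 = 0.2027.

Y_obs ≈ 0.203 g VSS/g soluble BOD₅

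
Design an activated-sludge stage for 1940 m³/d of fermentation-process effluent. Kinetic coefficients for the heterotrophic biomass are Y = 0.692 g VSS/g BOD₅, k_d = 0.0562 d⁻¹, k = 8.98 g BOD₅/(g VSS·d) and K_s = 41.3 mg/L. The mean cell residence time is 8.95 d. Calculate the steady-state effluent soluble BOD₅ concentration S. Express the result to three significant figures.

S ≈ 1.15 mg/L

From the Monod/SRT balance for a CMAS, S = K_s·(1+k_d θ_c)/[θ_c·(Y k − k_d) − 1] = 41.3 × (1 + 0.0562 × 8.95) / [8.95 × (0.692 × 8.98 − 0.0562) − 1] = 62.07 / 54.11 = 1.147 mg/L.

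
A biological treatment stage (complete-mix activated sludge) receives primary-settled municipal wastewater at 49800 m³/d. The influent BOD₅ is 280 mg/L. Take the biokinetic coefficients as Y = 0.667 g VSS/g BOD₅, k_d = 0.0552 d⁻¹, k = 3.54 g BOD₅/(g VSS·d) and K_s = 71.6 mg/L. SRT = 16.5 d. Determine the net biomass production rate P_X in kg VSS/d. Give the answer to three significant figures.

From the Monod/SRT balance for a CMAS, S = K_s·(1+k_d θ_c)/[θ_c·(Y k − k_d) − 1] = 71.6 × (1 + 0.0552 × 16.5) / [16.5 × (0.667 × 3.54 − 0.0552) − 1] = 136.8 / 37.05 = 3.693 mg/L.
Correct the yield for decay: Y_obs = Y/(1 + k_d θ_c) = 0.667 / (1 + 0.0552 × 16.5) = 0.667 / 1.911 = 0.3491.
Substrate removed = Q·(S₀ − S) = 49800 m³/d × (280 − 3.69) g/m³ = 1.38×10^7 g/d = 13760 kg/d.
Biomass produced: P_X = Y_obs·Q·ΔS = 0.3491 × 13760 ≈ 4803 kg VSS/d.

P_X ≈ 4800 kg VSS/d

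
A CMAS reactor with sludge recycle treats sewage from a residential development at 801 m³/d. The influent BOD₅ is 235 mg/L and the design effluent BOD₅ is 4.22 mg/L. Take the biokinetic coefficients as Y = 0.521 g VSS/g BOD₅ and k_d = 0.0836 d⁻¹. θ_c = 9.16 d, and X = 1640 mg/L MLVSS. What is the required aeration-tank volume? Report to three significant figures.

V ≈ 305 m³

Rearranging the biomass balance for a CMAS with decay, V = Y·Q·ΔS·θ_c / [X·(1+k_d θ_c)] = 0.521 × 801 × (235 − 4.22) × 9.16 / [1640 × (1 + 0.0836 × 9.16)] = 8.82×10^5 / 2896 = 304.6 m³.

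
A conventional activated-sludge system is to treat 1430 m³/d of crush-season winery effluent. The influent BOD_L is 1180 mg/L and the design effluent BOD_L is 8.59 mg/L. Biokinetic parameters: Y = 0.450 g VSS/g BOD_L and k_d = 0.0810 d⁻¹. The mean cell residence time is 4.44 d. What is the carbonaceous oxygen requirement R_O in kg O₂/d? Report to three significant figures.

Observed yield with endogenous decay: Y_obs = Y / (1 + k_d·θ_c) = 0.450 / (1 + 0.0810 × 4.44) = 0.450 / 1.360 = 0.3310 g VSS/g BOD_L.
ΔS = 1180 − 8.59 = 1171 mg/L, so the substrate removal rate is 1430 × 1171/1000 = 1675 kg BOD_L/d.
Net sludge production P_X = 0.3310 × 1675 = 554.4 kg VSS/d.
R_O = Q·(S₀ − S) − 1.42·P_X = 1675 − 1.42 × 554.4 = 887.8 kg O₂/d.

R_O ≈ 888 kg O₂/d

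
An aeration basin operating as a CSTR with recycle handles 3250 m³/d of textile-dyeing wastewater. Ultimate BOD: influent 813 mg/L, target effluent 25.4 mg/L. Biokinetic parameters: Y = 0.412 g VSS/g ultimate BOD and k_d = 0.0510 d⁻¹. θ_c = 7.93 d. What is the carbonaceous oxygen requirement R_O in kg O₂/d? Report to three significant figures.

The observed yield is Y_obs = Y/(1 + k_d·θ_c) = 0.412 / (1 + 0.0510 × 7.93) = 0.412 / 1.404 = 0.2934 g VSS per g ultimate BOD removed.
Substrate removed = Q·(S₀ − S) = 3250 m³/d × (813 − 25.4) g/m³ = 2.56×10^6 g/d = 2560 kg/d.
P_X = Y_obs·Q·(S₀ − S) = 0.2934 × 2560 = 750.9 kg VSS/d.
R_O = Q·ΔS − 1.42 P_X = 2560 − 1066 = 1493 kg O₂/d.

R_O ≈ 1490 kg O₂/d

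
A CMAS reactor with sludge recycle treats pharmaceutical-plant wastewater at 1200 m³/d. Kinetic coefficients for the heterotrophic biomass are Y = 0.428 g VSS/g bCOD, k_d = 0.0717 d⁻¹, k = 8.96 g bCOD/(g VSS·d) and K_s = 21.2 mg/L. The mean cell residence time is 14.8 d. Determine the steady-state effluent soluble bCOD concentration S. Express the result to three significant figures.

Effluent substrate depends only on kinetics and SRT: S = K_s(1 + k_d θ_c) / [θ_c(Yk − k_d) − 1] = 21.2 × (1 + 0.0717 × 14.8) / [14.8 × (0.428 × 8.96 − 0.0717) − 1] = 43.70 / 54.70 = 0.7989 mg/L.

S ≈ 0.799 mg/L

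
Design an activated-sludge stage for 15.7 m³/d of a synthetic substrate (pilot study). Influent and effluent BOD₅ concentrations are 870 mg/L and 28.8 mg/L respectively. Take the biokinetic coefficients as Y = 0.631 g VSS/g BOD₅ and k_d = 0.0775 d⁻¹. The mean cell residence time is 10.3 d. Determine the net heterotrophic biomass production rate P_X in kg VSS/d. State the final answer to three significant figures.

P_X ≈ 4.63 kg VSS/d

Observed yield with endogenous decay: Y_obs = Y / (1 + k_d·θ_c) = 0.631 / (1 + 0.0775 × 10.3) = 0.631 / 1.798 = 0.3509 g VSS/g BOD₅.
Mass of BOD₅ removed per day: Q(S₀ − S) = 15.7 × 841.2 g/m³ = 13.21 kg/d.
Net biomass production P_X = Y_obs × Q·(S₀ − S) = 0.3509 × 13.21 = 4.634 kg VSS/d.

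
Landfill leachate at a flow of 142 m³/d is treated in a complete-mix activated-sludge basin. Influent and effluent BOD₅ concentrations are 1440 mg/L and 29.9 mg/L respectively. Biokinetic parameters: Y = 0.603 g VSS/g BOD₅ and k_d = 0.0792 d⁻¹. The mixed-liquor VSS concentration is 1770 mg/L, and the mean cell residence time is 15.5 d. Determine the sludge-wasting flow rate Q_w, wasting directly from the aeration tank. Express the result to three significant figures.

Q_w ≈ 30.6 m³/d

Steady-state biomass mass balance: V·X·(1 + k_d·θ_c) = Y·Q·(S₀ − S)·θ_c, so V = 0.603 × 142 × (1440 − 29.9) × 15.5 / [1770 × (1 + 0.0792 × 15.5)] = 1.87×10^6 / 3943 = 474.7 m³.
With mixed-liquor wasting, θ_c = V/Q_w, so Q_w = V/θ_c = 474.7/15.5 = 30.62 m³/d.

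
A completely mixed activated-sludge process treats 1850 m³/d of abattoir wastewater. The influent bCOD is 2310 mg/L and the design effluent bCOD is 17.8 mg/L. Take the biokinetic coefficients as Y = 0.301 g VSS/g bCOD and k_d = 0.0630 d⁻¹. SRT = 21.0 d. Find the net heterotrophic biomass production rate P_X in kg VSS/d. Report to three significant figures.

P_X ≈ 549 kg VSS/d

Observed yield with endogenous decay: Y_obs = Y / (1 + k_d·θ_c) = 0.301 / (1 + 0.0630 × 21.0) = 0.301 / 2.323 = 0.1296 g VSS/g bCOD.
Substrate removed = Q·(S₀ − S) = 1850 m³/d × (2310 − 17.8) g/m³ = 4.24×10^6 g/d = 4241 kg/d.
So the net sludge growth is P_X = 0.1296 × 4241 = 549.5 kg VSS/d.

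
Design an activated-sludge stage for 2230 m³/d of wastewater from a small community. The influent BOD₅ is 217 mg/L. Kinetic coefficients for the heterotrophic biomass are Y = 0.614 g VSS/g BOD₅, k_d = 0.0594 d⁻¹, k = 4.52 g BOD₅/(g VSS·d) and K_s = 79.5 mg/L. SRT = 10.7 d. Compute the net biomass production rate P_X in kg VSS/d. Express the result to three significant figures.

P_X ≈ 178 kg VSS/d

For a completely mixed reactor with recycle the Lawrence–McCarty relation gives S = K_s·(1 + k_d·θ_c) / [θ_c·(Y·k − k_d) − 1] = 79.5 × (1 + 0.0594 × 10.7) / [10.7 × (0.614 × 4.52 − 0.0594) − 1] = 130.0 / 28.06 = 4.634 mg/L.
Observed yield with endogenous decay: Y_obs = Y / (1 + k_d·θ_c) = 0.614 / (1 + 0.0594 × 10.7) = 0.614 / 1.636 = 0.3754 g VSS/g BOD₅.
Substrate removed = Q·(S₀ − S) = 2230 m³/d × (217 − 4.63) g/m³ = 4.74×10^5 g/d = 473.6 kg/d.
So the net sludge growth is P_X = 0.3754 × 473.6 = 177.8 kg VSS/d.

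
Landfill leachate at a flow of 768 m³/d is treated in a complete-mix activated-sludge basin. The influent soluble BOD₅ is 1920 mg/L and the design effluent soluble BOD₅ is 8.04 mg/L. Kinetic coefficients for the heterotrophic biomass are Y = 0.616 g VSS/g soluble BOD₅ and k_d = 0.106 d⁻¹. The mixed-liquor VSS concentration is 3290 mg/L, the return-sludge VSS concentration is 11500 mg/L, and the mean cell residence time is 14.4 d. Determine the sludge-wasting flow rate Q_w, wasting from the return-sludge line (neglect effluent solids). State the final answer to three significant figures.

Q_w ≈ 31.1 m³/d

Rearranging the biomass balance for a CMAS with decay, V = Y·Q·ΔS·θ_c / [X·(1+k_d θ_c)] = 0.616 × 768 × (1920 − 8.04) × 14.4 / [3290 × (1 + 0.106 × 14.4)] = 1.3×10^7 / 8312 = 1567 m³.
Q_w = (V·X)/(θ_c X_r) = 1567 × 3290 / (14.4 × 11500) = 31.13 m³/d.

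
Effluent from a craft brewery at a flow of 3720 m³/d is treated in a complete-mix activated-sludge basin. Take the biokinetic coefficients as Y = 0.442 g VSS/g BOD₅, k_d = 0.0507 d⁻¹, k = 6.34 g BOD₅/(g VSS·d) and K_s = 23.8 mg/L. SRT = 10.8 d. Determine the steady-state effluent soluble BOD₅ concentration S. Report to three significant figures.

For a completely mixed reactor with recycle the Lawrence–McCarty relation gives S = K_s·(1 + k_d·θ_c) / [θ_c·(Y·k − k_d) − 1] = 23.8 × (1 + 0.0507 × 10.8) / [10.8 × (0.442 × 6.34 − 0.0507) − 1] = 36.83 / 28.72 = 1.283 mg/L.

S ≈ 1.28 mg/L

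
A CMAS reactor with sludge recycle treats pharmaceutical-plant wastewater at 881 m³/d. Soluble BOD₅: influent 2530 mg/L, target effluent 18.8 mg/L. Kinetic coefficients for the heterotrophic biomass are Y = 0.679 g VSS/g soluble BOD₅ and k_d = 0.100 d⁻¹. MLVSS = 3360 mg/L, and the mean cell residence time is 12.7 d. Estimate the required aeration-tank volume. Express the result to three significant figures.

From the SRT design equation V = Y Q (S₀−S) θ_c / [X (1 + k_d θ_c)] = 0.679 × 881 × (2530 − 18.8) × 12.7 / [3360 × (1 + 0.100 × 12.7)] = 1.91×10^7 / 7627 = 2501 m³.

V ≈ 2500 m³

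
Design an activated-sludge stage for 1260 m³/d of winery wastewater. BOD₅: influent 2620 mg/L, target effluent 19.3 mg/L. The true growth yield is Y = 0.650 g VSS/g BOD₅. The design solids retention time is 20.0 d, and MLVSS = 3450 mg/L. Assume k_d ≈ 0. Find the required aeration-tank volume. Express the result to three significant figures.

V ≈ 12300 m³

V·X = Y·Q·ΔS·θ_c gives V = 0.650 × 1260 × (2620 − 19.3) × 20.0 / 3450 = 12348 m³.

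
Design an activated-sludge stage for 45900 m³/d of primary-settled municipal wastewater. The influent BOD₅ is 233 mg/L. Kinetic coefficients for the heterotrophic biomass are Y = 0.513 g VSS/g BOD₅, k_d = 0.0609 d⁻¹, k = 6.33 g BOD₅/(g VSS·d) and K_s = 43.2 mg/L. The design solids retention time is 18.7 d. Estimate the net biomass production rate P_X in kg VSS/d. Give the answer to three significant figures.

P_X ≈ 2550 kg VSS/d

From the Monod/SRT balance for a CMAS, S = K_s·(1+k_d θ_c)/[θ_c·(Y k − k_d) − 1] = 43.2 × (1 + 0.0609 × 18.7) / [18.7 × (0.513 × 6.33 − 0.0609) − 1] = 92.40 / 58.59 = 1.577 mg/L.
Correct the yield for decay: Y_obs = Y/(1 + k_d θ_c) = 0.513 / (1 + 0.0609 × 18.7) = 0.513 / 2.139 = 0.2399.
ΔS = 233 − 1.58 = 231.4 mg/L, so the substrate removal rate is 45900 × 231.4/1000 = 10622 kg BOD₅/d.
P_X = Y_obs · Q(S₀ − S) = 0.2399 × 10622 = 2548 kg VSS/d.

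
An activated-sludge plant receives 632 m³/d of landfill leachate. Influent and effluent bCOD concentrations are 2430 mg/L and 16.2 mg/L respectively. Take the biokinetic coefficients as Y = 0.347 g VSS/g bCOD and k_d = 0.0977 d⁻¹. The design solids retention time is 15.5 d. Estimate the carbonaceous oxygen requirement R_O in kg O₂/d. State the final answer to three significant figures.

R_O ≈ 1230 kg O₂/d

Observed yield with endogenous decay: Y_obs = Y / (1 + k_d·θ_c) = 0.347 / (1 + 0.0977 × 15.5) = 0.347 / 2.514 = 0.1380 g VSS/g bCOD.
Mass of bCOD removed per day: Q(S₀ − S) = 632 × 2414 g/m³ = 1526 kg/d.
P_X = Y_obs·Q·(S₀ − S) = 0.1380 × 1526 = 210.5 kg VSS/d.
Carbonaceous O₂ demand = substrate oxidised − cell-mass equivalent = 1526 − 1.42 × 210.5 = 1227 kg O₂/d.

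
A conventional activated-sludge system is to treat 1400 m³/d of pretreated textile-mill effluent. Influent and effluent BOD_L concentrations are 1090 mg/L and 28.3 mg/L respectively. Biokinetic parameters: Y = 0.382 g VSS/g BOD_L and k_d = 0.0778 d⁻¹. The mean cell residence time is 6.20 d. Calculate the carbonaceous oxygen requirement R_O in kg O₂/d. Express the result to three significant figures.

The observed yield is Y_obs = Y/(1 + k_d·θ_c) = 0.382 / (1 + 0.0778 × 6.20) = 0.382 / 1.482 = 0.2577 g VSS per g BOD_L removed.
Substrate removed = Q·(S₀ − S) = 1400 m³/d × (1090 − 28.3) g/m³ = 1.49×10^6 g/d = 1486 kg/d.
P_X = Y_obs·Q·(S₀ − S) = 0.2577 × 1486 = 383.0 kg VSS/d.
R_O = Q·(S₀ − S) − 1.42·P_X = 1486 − 1.42 × 383.0 = 942.5 kg O₂/d.

R_O ≈ 942 kg O₂/d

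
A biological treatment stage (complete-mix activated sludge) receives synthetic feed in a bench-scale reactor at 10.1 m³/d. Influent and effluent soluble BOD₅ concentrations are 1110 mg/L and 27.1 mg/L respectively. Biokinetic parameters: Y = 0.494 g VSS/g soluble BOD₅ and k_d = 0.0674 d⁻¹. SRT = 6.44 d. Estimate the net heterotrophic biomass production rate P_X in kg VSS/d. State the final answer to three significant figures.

P_X ≈ 3.77 kg VSS/d

The observed yield is Y_obs = Y/(1 + k_d·θ_c) = 0.494 / (1 + 0.0674 × 6.44) = 0.494 / 1.434 = 0.3445 g VSS per g soluble BOD₅ removed.
Mass of soluble BOD₅ removed per day: Q(S₀ − S) = 10.1 × 1083 g/m³ = 10.94 kg/d.
Net biomass production P_X = Y_obs × Q·(S₀ − S) = 0.3445 × 10.94 = 3.768 kg VSS/d.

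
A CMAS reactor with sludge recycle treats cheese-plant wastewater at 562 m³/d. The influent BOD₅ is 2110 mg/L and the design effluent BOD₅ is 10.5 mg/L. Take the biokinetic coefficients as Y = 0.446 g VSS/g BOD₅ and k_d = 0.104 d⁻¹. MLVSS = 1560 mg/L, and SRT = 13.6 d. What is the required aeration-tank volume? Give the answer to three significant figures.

V ≈ 1900 m³

Steady-state biomass mass balance: V·X·(1 + k_d·θ_c) = Y·Q·(S₀ − S)·θ_c, so V = 0.446 × 562 × (2110 − 10.5) × 13.6 / [1560 × (1 + 0.104 × 13.6)] = 7.16×10^6 / 3766 = 1900 m³.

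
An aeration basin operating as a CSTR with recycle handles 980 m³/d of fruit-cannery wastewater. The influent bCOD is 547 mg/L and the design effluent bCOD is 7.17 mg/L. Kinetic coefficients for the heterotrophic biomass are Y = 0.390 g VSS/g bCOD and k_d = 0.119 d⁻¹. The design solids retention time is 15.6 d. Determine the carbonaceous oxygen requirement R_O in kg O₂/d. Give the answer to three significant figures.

R_O ≈ 426 kg O₂/d

Correct the yield for decay: Y_obs = Y/(1 + k_d θ_c) = 0.390 / (1 + 0.119 × 15.6) = 0.390 / 2.856 = 0.1365.
Q·(S₀ − S) = 980 × (547 − 7.17) × 10⁻³ = 529.0 kg/d removed.
Net sludge production P_X = 0.1365 × 529.0 = 72.23 kg VSS/d.
R_O = Q·ΔS − 1.42 P_X = 529.0 − 102.6 = 426.5 kg O₂/d.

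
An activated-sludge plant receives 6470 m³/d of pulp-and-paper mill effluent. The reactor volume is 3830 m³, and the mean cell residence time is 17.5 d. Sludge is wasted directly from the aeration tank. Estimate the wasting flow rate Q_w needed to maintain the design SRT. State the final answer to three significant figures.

With mixed-liquor wasting, θ_c = V/Q_w, so Q_w = V/θ_c = 3830/17.5 = 218.9 m³/d.

Q_w ≈ 219 m³/d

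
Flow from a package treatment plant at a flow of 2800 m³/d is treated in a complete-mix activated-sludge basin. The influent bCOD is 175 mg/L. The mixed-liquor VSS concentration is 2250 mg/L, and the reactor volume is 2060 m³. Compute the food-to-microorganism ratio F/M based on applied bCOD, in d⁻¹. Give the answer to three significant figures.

F/M ≈ 0.106 d⁻¹

F/M = Q·S₀ / (V·X) = 2800 × 175 / (2060 × 2250) = 0.1057 g bCOD·(g VSS·d)⁻¹.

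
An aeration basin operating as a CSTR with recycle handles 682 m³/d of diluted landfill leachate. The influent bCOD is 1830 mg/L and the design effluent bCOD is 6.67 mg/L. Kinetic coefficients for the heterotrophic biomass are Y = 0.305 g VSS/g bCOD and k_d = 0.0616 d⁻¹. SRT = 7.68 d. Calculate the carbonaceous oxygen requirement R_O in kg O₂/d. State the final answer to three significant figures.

Y_obs = Y / (1 + k_d θ_c) = 0.305 / (1 + 0.0616 × 7.68) = 0.305 / 1.473 = 0.2070.
ΔS = 1830 − 6.67 = 1823 mg/L, so the substrate removal rate is 682 × 1823/1000 = 1244 kg bCOD/d.
Biomass synthesised: P_X = Y_obs × 1244 = 257.5 kg VSS/d.
R_O = Q·(S₀ − S) − 1.42·P_X = 1244 − 1.42 × 257.5 = 877.9 kg O₂/d.

R_O ≈ 878 kg O₂/d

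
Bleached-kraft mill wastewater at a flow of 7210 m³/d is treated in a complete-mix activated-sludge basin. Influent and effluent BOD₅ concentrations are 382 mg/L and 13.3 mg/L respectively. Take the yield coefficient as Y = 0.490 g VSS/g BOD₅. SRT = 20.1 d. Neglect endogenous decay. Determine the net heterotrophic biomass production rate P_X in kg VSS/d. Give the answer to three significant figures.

No decay correction is needed, so Y_obs = Y = 0.490.
Q·(S₀ − S) = 7210 × (382 − 13.3) × 10⁻³ = 2658 kg/d removed.
P_X = Y_obs · Q(S₀ − S) = 0.4900 × 2658 = 1303 kg VSS/d.

P_X ≈ 1300 kg VSS/d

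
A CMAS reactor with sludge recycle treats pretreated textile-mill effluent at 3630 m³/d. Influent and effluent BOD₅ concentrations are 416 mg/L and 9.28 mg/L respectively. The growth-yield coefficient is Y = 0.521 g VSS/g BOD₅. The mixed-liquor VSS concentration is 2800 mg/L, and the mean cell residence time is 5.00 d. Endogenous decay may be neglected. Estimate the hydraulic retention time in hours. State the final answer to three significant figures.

V·X = Y·Q·ΔS·θ_c gives V = 0.521 × 3630 × (416 − 9.28) × 5.00 / 2800 = 1374 m³.
τ = V/Q = 1374/3630 = 0.3784 d, or 9.081 h.

τ ≈ 9.08 h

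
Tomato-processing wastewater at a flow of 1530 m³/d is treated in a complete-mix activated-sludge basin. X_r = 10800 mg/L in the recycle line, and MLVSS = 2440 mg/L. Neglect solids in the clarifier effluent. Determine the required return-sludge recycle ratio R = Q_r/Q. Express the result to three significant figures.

R ≈ 0.292

R = Q_r/Q = X/(X_r − X) = 2440 / (10800 − 2440) = 0.2919.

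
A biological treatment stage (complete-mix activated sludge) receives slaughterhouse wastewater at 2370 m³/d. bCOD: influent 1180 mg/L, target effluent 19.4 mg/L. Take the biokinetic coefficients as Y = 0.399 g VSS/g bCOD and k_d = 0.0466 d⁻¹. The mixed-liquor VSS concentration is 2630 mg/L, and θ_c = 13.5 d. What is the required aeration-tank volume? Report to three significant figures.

Rearranging the biomass balance for a CMAS with decay, V = Y·Q·ΔS·θ_c / [X·(1+k_d θ_c)] = 0.399 × 2370 × (1180 − 19.4) × 13.5 / [2630 × (1 + 0.0466 × 13.5)] = 1.48×10^7 / 4285 = 3458 m³.

V ≈ 3460 m³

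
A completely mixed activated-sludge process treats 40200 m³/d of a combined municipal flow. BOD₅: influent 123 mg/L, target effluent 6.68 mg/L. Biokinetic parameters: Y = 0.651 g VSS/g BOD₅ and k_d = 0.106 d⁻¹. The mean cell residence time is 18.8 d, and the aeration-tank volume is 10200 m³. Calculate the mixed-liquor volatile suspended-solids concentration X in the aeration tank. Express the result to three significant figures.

X = Y·Q·ΔS·θ_c / [V·(1 + k_d θ_c)] = 0.651 × 40200 × (123 − 6.68) × 18.8 / [10200 × (1 + 0.106 × 18.8)] = 1875 mg/L.

X ≈ 1870 mg/L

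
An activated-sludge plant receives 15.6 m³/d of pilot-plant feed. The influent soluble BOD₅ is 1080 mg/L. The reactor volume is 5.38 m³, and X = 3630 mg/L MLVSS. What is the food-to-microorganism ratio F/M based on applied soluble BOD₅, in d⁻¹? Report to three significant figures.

Food-to-microorganism ratio F/M = Q S₀ / (V X) = 15.6 × 1080 / (5.380 × 3630) = 0.8627 d⁻¹.

F/M ≈ 0.863 d⁻¹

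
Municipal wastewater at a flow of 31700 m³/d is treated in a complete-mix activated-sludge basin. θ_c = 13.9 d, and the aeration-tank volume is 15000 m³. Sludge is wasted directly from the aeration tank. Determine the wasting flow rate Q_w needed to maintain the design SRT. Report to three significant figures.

Q_w ≈ 1080 m³/d

For wasting at MLVSS concentration, Q_w = V/θ_c = 15000/13.9 = 1079 m³/d.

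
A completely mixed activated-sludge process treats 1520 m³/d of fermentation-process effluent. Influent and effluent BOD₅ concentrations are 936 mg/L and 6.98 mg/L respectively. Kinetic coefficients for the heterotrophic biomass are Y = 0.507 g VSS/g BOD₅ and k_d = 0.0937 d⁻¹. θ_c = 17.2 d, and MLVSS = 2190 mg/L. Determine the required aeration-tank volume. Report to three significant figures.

From the SRT design equation V = Y Q (S₀−S) θ_c / [X (1 + k_d θ_c)] = 0.507 × 1520 × (936 − 6.98) × 17.2 / [2190 × (1 + 0.0937 × 17.2)] = 1.23×10^7 / 5719 = 2153 m³.

V ≈ 2150 m³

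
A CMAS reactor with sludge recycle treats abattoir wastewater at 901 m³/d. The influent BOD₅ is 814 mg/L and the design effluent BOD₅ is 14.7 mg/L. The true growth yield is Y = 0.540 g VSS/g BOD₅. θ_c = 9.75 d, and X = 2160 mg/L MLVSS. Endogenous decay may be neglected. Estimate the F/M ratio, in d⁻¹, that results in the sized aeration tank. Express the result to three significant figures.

With k_d = 0 the design equation reduces to V = Y Q (S₀−S) θ_c / X = 0.540 × 901 × (814 − 14.7) × 9.75 / 2160 = 1755 m³.
F/M = Q·S₀ / (V·X) = 901 × 814 / (1755 × 2160) = 0.1934 g BOD₅·(g VSS·d)⁻¹.

F/M ≈ 0.193 d⁻¹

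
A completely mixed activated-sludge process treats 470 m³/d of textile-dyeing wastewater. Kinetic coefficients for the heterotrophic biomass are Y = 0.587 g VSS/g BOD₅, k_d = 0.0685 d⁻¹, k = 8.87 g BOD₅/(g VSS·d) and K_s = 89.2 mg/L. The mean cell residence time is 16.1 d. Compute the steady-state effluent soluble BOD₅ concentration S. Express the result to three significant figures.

For a completely mixed reactor with recycle the Lawrence–McCarty relation gives S = K_s·(1 + k_d·θ_c) / [θ_c·(Y·k − k_d) − 1] = 89.2 × (1 + 0.0685 × 16.1) / [16.1 × (0.587 × 8.87 − 0.0685) − 1] = 187.6 / 81.72 = 2.295 mg/L.

S ≈ 2.30 mg/L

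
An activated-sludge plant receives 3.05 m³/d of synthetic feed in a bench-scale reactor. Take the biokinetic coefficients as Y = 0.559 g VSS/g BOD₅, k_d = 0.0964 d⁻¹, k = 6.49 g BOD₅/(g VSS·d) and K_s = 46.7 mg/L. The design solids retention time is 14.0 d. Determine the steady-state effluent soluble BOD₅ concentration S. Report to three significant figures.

From the Monod/SRT balance for a CMAS, S = K_s·(1+k_d θ_c)/[θ_c·(Y k − k_d) − 1] = 46.7 × (1 + 0.0964 × 14.0) / [14.0 × (0.559 × 6.49 − 0.0964) − 1] = 109.7 / 48.44 = 2.265 mg/L.

S ≈ 2.27 mg/L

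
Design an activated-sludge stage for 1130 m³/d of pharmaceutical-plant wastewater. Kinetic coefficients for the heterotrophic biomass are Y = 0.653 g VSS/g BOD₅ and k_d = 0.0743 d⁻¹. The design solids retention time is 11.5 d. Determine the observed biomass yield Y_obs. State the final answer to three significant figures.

Correct the yield for decay: Y_obs = Y/(1 + k_d θ_c) = 0.653 / (1 + 0.0743 × 11.5) = 0.653 / 1.854 = 0.3521.

Y_obs ≈ 0.352 g VSS/g BOD₅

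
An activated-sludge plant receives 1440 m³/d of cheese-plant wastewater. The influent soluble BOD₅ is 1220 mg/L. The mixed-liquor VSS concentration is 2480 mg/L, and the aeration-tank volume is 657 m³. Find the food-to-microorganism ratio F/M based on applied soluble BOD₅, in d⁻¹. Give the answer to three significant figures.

Food-to-microorganism ratio F/M = Q S₀ / (V X) = 1440 × 1220 / (657.0 × 2480) = 1.078 d⁻¹.

F/M ≈ 1.08 d⁻¹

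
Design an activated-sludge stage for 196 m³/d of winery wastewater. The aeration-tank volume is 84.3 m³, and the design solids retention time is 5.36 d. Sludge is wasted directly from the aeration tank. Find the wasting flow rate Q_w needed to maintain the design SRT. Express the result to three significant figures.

Q_w ≈ 15.7 m³/d

Wasting from the aeration tank: Q_w = V / θ_c = 84.30 / 5.36 = 15.73 m³/d.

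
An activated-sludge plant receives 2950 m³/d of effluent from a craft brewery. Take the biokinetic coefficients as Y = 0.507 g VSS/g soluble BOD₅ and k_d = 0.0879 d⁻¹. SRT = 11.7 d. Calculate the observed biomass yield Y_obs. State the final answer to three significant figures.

Correct the yield for decay: Y_obs = Y/(1 + k_d θ_c) = 0.507 / (1 + 0.0879 × 11.7) = 0.507 / 2.028 = 0.2499.

Y_obs ≈ 0.250 g VSS/g soluble BOD₅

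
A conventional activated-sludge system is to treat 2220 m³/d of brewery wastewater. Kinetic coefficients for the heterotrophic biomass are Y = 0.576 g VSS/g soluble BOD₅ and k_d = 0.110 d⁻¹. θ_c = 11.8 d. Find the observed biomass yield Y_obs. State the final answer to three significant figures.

Y_obs ≈ 0.251 g VSS/g soluble BOD₅

The observed yield is Y_obs = Y/(1 + k_d·θ_c) = 0.576 / (1 + 0.110 × 11.8) = 0.576 / 2.298 = 0.2507 g VSS per g soluble BOD₅ removed.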